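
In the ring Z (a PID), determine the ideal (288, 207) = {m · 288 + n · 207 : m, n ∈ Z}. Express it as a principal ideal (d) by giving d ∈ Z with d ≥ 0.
(288, 207) = (9); d = 9

In the PID Z, (a, b) is generated by gcd(a, b). Compute gcd(288, 207) with the extended Euclidean algorithm, tracking rows (r, s, t) with s·288 + t·207 = r:
  row A: (288, 1, 0)   [1·288 + 0·207 = 288]
  row B: (207, 0, 1)   [0·288 + 1·207 = 207]
  288 = 1·207 + 81   → row C = row A − 1·row B = (81, 1, −1)   [check: 1·288 − 1·207 = 81]
  207 = 2·81 + 45   → row D = row B − 2·row C = (45, −2, 3)   [check: −2·288 + 3·207 = 45]
  81 = 1·45 + 36   → row E = row C − 1·row D = (36, 3, −4)   [check: 3·288 − 4·207 = 36]
  45 = 1·36 + 9   → row F = row D − 1·row E = (9, −5, 7)   [check: −5·288 + 7·207 = 9]
  36 = 4·9 + 0   → remainder 0, stop. gcd = 9 (last nonzero row F).
So gcd(288, 207) = 9, with Bézout identity −5·288 + 7·207 = 9. Containment (⊇): the Bézout identity exhibits 9 as an element of (288, 207), giving (9) ⊆ (288, 207). Containment (⊆): since 9 | 288 and 9 | 207 (288 = 9·32, 207 = 9·23), every Z-linear combination of 288 and 207 is divisible by 9, so (288, 207) ⊆ (9). Therefore (288, 207) = (9), d = 9.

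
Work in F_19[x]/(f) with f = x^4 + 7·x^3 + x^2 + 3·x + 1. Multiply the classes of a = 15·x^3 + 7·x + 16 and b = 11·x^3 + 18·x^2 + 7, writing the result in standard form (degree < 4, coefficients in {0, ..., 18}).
a · b ≡ 15·x^2 + 17·x + 9 (mod f(x))

Multiply as integer polynomials: a · b = 165·x^6 + 270·x^5 + 77·x^4 + 407·x^3 + 288·x^2 + 49·x + 112. Reducing coefficients mod 19: a · b ≡ 13·x^6 + 4·x^5 + x^4 + 8·x^3 + 3·x^2 + 11·x + 17. Now divide by f(x) = x^4 + 7·x^3 + x^2 + 3·x + 1 in F_19[x], eliminating the leading term at each step:
  leading term 13·x^6: subtract (13·x^2)·f(x) = 13·x^6 + 15·x^5 + 13·x^4 + x^3 + 13·x^2, leaving 8·x^5 + 7·x^4 + 7·x^3 + 9·x^2 + 11·x + 17 (coefficients mod 19)
  leading term 8·x^5: subtract (8·x)·f(x) = 8·x^5 + 18·x^4 + 8·x^3 + 5·x^2 + 8·x, leaving 8·x^4 + 18·x^3 + 4·x^2 + 3·x + 17 (coefficients mod 19)
  leading term 8·x^4: subtract (8)·f(x) = 8·x^4 + 18·x^3 + 8·x^2 + 5·x + 8, leaving 15·x^2 + 17·x + 9 (coefficients mod 19)
The degree is now < 4, so this is the remainder. Hence a · b ≡ 15·x^2 + 17·x + 9 in F_19[x]/(f).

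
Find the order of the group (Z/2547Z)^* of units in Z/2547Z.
(Z/2547Z)^* consists of the classes a with gcd(a, 2547) = 1, so its order is φ(2547). φ is multiplicative, with φ(p^e) = p^e − p^(e−1). Factorise 2547 = 3^2 · 283. Then
  φ(2547) = (3^2 − 3^1) · (283 − 1) = 6 · 282 = 1692.
Thus |(Z/2547Z)^*| = 1692.

Final answer: |(Z/2547Z)^*| = 1692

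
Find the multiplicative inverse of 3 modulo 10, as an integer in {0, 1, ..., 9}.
3^(−1) ≡ 7 (mod 10)

Apply the extended Euclidean algorithm to (10, 3), tracking rows (r, s, t) with s·10 + t·3 = r. Each division r_prev = q·r_cur + r_new produces the new row as (previous row) − q·(current row):
  row A: (10, 1, 0)   [1·10 + 0·3 = 10]
  row B: (3, 0, 1)   [0·10 + 1·3 = 3]
  10 = 3·3 + 1   → row C = row A − 3·row B = (1, 1, −3)   [check: 1·10 − 3·3 = 1]
  3 = 3·1 + 0   → remainder 0, stop. gcd = 1 (last nonzero row C).
The gcd is 1, so 3 is invertible mod 10. The last nonzero row gives 1·10 − 3·3 = 1, so t = −3. So 3^(−1) ≡ −3 ≡ 7 (mod 10). Verify: 3 · 7 = 21 ≡ 1 (mod 10). ✓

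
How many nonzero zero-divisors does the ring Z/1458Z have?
In Z/1458Z each nonzero element is either a unit (gcd with 1458 is 1) or a zero-divisor (gcd > 1). The number of units is φ(1458): factorise 1458 = 2 · 3^6, so φ(1458) = (2 − 1) · (3^6 − 3^5) = 1 · 486 = 486. The nonzero elements number 1458 − 1 = 1457. Hence the nonzero zero-divisors number 1457 − 486 = 971.

Final answer: Z/1458Z has 971 nonzero zero-divisors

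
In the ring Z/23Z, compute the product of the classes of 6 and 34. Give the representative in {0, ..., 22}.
20

Reduce the factors first: 34 ≡ 11 (mod 23), so 6 · 34 ≡ 6 · 11 (mod 23). 6 · 11 = 66. Dividing by 23: 66 = 2·23 + 20. So (6 · 34) mod 23 = 20.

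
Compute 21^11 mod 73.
66

Use repeated squaring. Binary(11) = 1011. Walk through the bits of the exponent 11 left-to-right: at each bit after the leading one, square the running value, then multiply by 21 if the bit is 1 (always reducing mod 73):
  bit 1 = 1 (leading): start with 21.
  bit 2 = 0: square 21^2 = 441 ≡ 3 (mod 73).
  bit 3 = 1: square 3^2 = 9; bit is 1, so multiply 9·21 = 189 ≡ 43 (mod 73).
  bit 4 = 1: square 43^2 = 1849 ≡ 24; bit is 1, so multiply 24·21 = 504 ≡ 66 (mod 73).
Final value: 21^11 ≡ 66 (mod 73).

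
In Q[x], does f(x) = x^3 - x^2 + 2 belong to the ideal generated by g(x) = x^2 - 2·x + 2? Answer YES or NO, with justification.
In Q[x] the ideal (g) consists of all multiples of g, so f ∈ (g) iff g | f, i.e. iff the remainder of f on division by g is 0. Divide f by g (g is monic, so eliminate the leading term of the running remainder at each step):
  leading term x^3: subtract (x)·g(x) = x^3 - 2·x^2 + 2·x, leaving x^2 - 2·x + 2
  leading term x^2: subtract (1)·g(x) = x^2 - 2·x + 2, leaving 0
The remainder is 0, so f(x) = g(x) · h(x) with h(x) = x + 1. Hence g | f, i.e. f ∈ (g).

Final answer: YES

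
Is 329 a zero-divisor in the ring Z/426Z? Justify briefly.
gcd(329, 426) = 1, so 329 is a unit in Z/426Z (it has a multiplicative inverse). A unit cannot be a zero-divisor: if 329·b ≡ 0 then multiplying both sides by 329^(−1) gives b ≡ 0. So 329 is not a zero-divisor.

Final answer: NO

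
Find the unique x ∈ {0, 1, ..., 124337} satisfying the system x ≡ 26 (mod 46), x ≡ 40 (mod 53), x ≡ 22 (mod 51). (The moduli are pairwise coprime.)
x ≡ 77950 (mod 124338); the representative in [0, 124338) is 77950

The moduli 46, 53, 51 are pairwise coprime, so by the CRT there is a unique solution mod 46·53·51 = 124338.
Solve by successive substitution. Start with x ≡ 26 (mod 46).
  Combine with x ≡ 40 (mod 53): write x = 26 + 46·t and require 26 + 46·t ≡ 40 (mod 53), i.e. 46·t ≡ 40 − 26 ≡ 14 (mod 53). Since 46^(−1) ≡ 15 (mod 53), t ≡ 15·14 ≡ 51 (mod 53). So x ≡ 26 + 46·51 = 2372 (mod 2438).
  Combine with x ≡ 22 (mod 51): write x = 2372 + 2438·t and require 2372 + 2438·t ≡ 22 (mod 51), i.e. 2438·t ≡ 22 − 2372 ≡ 47 (mod 51). Since 2438^(−1) ≡ 5 (mod 51) (2438 ≡ 41 (mod 51)), t ≡ 5·47 ≡ 31 (mod 51). So x ≡ 2372 + 2438·31 = 77950 (mod 124338).
Unique solution in [0, 124338): x = 77950.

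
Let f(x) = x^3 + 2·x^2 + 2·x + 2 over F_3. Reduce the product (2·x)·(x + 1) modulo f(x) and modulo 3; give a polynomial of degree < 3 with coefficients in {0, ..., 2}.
Multiply as integer polynomials: a · b = 2·x^2 + 2·x. Reducing coefficients mod 3: a · b ≡ 2·x^2 + 2·x. This already has degree < 3, so no reduction by f is needed. Hence a · b ≡ 2·x^2 + 2·x in F_3[x]/(f).

Final answer: a · b ≡ 2·x^2 + 2·x (mod f(x))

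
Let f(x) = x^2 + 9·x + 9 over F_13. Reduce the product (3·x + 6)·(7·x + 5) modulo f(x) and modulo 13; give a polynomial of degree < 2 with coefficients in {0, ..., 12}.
a · b ≡ 11·x + 10 (mod f(x))

Multiply as integer polynomials: a · b = 21·x^2 + 57·x + 30. Reducing coefficients mod 13: a · b ≡ 8·x^2 + 5·x + 4. Now divide by f(x) = x^2 + 9·x + 9 in F_13[x], eliminating the leading term at each step:
  leading term 8·x^2: subtract (8)·f(x) = 8·x^2 + 7·x + 7, leaving 11·x + 10 (coefficients mod 13)
The degree is now < 2, so this is the remainder. Hence a · b ≡ 11·x + 10 in F_13[x]/(f).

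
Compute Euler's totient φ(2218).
φ is multiplicative, with φ(p^e) = p^e − p^(e−1). Factorise 2218 = 2 · 1109. Then
  φ(2218) = (2 − 1) · (1109 − 1) = 1 · 1108 = 1108.

Final answer: φ(2218) = 1108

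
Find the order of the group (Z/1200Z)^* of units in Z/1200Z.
(Z/1200Z)^* consists of the classes a with gcd(a, 1200) = 1, so its order is φ(1200). φ is multiplicative, with φ(p^e) = p^e − p^(e−1). Factorise 1200 = 2^4 · 3 · 5^2. Then
  φ(1200) = (2^4 − 2^3) · (3 − 1) · (5^2 − 5^1) = 8 · 2 · 20 = 320.
Thus |(Z/1200Z)^*| = 320.

Final answer: |(Z/1200Z)^*| = 320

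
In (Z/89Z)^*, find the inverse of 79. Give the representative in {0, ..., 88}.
Apply the extended Euclidean algorithm to (89, 79), tracking rows (r, s, t) with s·89 + t·79 = r. Each division r_prev = q·r_cur + r_new produces the new row as (previous row) − q·(current row):
  row A: (89, 1, 0)   [1·89 + 0·79 = 89]
  row B: (79, 0, 1)   [0·89 + 1·79 = 79]
  89 = 1·79 + 10   → row C = row A − 1·row B = (10, 1, −1)   [check: 1·89 − 1·79 = 10]
  79 = 7·10 + 9   → row D = row B − 7·row C = (9, −7, 8)   [check: −7·89 + 8·79 = 9]
  10 = 1·9 + 1   → row E = row C − 1·row D = (1, 8, −9)   [check: 8·89 − 9·79 = 1]
  9 = 9·1 + 0   → remainder 0, stop. gcd = 1 (last nonzero row E).
The gcd is 1, so 79 is invertible mod 89. The last nonzero row gives 8·89 − 9·79 = 1, so t = −9. So 79^(−1) ≡ −9 ≡ 80 (mod 89). Verify: 79 · 80 = 6320 ≡ 1 (mod 89). ✓

Final answer: 79^(−1) ≡ 80 (mod 89)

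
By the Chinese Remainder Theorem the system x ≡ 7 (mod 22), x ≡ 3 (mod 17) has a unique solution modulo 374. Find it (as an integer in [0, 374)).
The moduli 22, 17 are pairwise coprime, so by the CRT there is a unique solution mod 22·17 = 374.
Solve by successive substitution. Start with x ≡ 7 (mod 22).
  Combine with x ≡ 3 (mod 17): write x = 7 + 22·t and require 7 + 22·t ≡ 3 (mod 17), i.e. 22·t ≡ 3 − 7 ≡ 13 (mod 17). Since 22^(−1) ≡ 7 (mod 17) (22 ≡ 5 (mod 17)), t ≡ 7·13 ≡ 6 (mod 17). So x ≡ 7 + 22·6 = 139 (mod 374).
Unique solution in [0, 374): x = 139.

Final answer: x ≡ 139 (mod 374); the representative in [0, 374) is 139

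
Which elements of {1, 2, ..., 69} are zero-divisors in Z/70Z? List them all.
An element a ∈ Z/70Z (with a ≠ 0) is a zero-divisor iff gcd(a, 70) > 1 (because a is a unit precisely when gcd(a, n) = 1, and in Z/nZ every nonzero, non-unit element is a zero-divisor). Scan a = 1, ..., 69 and keep those with gcd(a, 70) > 1:
  gcd(2, 70) = 2, gcd(4, 70) = 2, gcd(5, 70) = 5, gcd(6, 70) = 2, gcd(7, 70) = 7, gcd(8, 70) = 2, gcd(10, 70) = 10, gcd(12, 70) = 2, gcd(14, 70) = 14, gcd(15, 70) = 5, gcd(16, 70) = 2, gcd(18, 70) = 2, gcd(20, 70) = 10, gcd(21, 70) = 7, gcd(22, 70) = 2, gcd(24, 70) = 2, gcd(25, 70) = 5, gcd(26, 70) = 2, gcd(28, 70) = 14, gcd(30, 70) = 10, gcd(32, 70) = 2, gcd(34, 70) = 2, gcd(35, 70) = 35, gcd(36, 70) = 2, gcd(38, 70) = 2, gcd(40, 70) = 10, gcd(42, 70) = 14, gcd(44, 70) = 2, gcd(45, 70) = 5, gcd(46, 70) = 2, gcd(48, 70) = 2, gcd(49, 70) = 7, gcd(50, 70) = 10, gcd(52, 70) = 2, gcd(54, 70) = 2, gcd(55, 70) = 5, gcd(56, 70) = 14, gcd(58, 70) = 2, gcd(60, 70) = 10, gcd(62, 70) = 2, gcd(63, 70) = 7, gcd(64, 70) = 2, gcd(65, 70) = 5, gcd(66, 70) = 2, gcd(68, 70) = 2.
All other a ∈ {1, ..., 69} have gcd(a, 70) = 1 and are units. So the nonzero zero-divisors are exactly the 45 values of a appearing in this scan.

Final answer: nonzero zero-divisors of Z/70Z = {2, 4, 5, 6, 7, 8, 10, 12, 14, 15, 16, 18, 20, 21, 22, 24, 25, 26, 28, 30, 32, 34, 35, 36, 38, 40, 42, 44, 45, 46, 48, 49, 50, 52, 54, 55, 56, 58, 60, 62, 63, 64, 65, 66, 68}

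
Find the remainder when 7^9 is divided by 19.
1

Use repeated squaring. Binary(9) = 1001. Walk through the bits of the exponent 9 left-to-right: at each bit after the leading one, square the running value, then multiply by 7 if the bit is 1 (always reducing mod 19):
  bit 1 = 1 (leading): start with 7.
  bit 2 = 0: square 7^2 = 49 ≡ 11 (mod 19).
  bit 3 = 0: square 11^2 = 121 ≡ 7 (mod 19).
  bit 4 = 1: square 7^2 = 49 ≡ 11; bit is 1, so multiply 11·7 = 77 ≡ 1 (mod 19).
Final value: 7^9 ≡ 1 (mod 19).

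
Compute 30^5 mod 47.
Use repeated squaring. Binary(5) = 101. Walk through the bits of the exponent 5 left-to-right: at each bit after the leading one, square the running value, then multiply by 30 if the bit is 1 (always reducing mod 47):
  bit 1 = 1 (leading): start with 30.
  bit 2 = 0: square 30^2 = 900 ≡ 7 (mod 47).
  bit 3 = 1: square 7^2 = 49 ≡ 2; bit is 1, so multiply 2·30 = 60 ≡ 13 (mod 47).
Final value: 30^5 ≡ 13 (mod 47).

Final answer: 13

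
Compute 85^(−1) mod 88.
85^(−1) ≡ 29 (mod 88)

Apply the extended Euclidean algorithm to (88, 85), tracking rows (r, s, t) with s·88 + t·85 = r. Each division r_prev = q·r_cur + r_new produces the new row as (previous row) − q·(current row):
  row A: (88, 1, 0)   [1·88 + 0·85 = 88]
  row B: (85, 0, 1)   [0·88 + 1·85 = 85]
  88 = 1·85 + 3   → row C = row A − 1·row B = (3, 1, −1)   [check: 1·88 − 1·85 = 3]
  85 = 28·3 + 1   → row D = row B − 28·row C = (1, −28, 29)   [check: −28·88 + 29·85 = 1]
  3 = 3·1 + 0   → remainder 0, stop. gcd = 1 (last nonzero row D).
The gcd is 1, so 85 is invertible mod 88. The last nonzero row gives −28·88 + 29·85 = 1, so t = 29. So 85^(−1) ≡ 29 (mod 88). Verify: 85 · 29 = 2465 ≡ 1 (mod 88). ✓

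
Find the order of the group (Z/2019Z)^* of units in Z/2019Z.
(Z/2019Z)^* consists of the classes a with gcd(a, 2019) = 1, so its order is φ(2019). φ is multiplicative, with φ(p^e) = p^e − p^(e−1). Factorise 2019 = 3 · 673. Then
  φ(2019) = (3 − 1) · (673 − 1) = 2 · 672 = 1344.
Thus |(Z/2019Z)^*| = 1344.

Final answer: |(Z/2019Z)^*| = 1344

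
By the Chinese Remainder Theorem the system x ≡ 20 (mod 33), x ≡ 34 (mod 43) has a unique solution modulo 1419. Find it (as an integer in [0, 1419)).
The moduli 33, 43 are pairwise coprime, so by the CRT there is a unique solution mod 33·43 = 1419.
Solve by successive substitution. Start with x ≡ 20 (mod 33).
  Combine with x ≡ 34 (mod 43): write x = 20 + 33·t and require 20 + 33·t ≡ 34 (mod 43), i.e. 33·t ≡ 34 − 20 ≡ 14 (mod 43). Since 33^(−1) ≡ 30 (mod 43), t ≡ 30·14 ≡ 33 (mod 43). So x ≡ 20 + 33·33 = 1109 (mod 1419).
Unique solution in [0, 1419): x = 1109.

Final answer: x ≡ 1109 (mod 1419); the representative in [0, 1419) is 1109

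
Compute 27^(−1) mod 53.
Apply the extended Euclidean algorithm to (53, 27), tracking rows (r, s, t) with s·53 + t·27 = r. Each division r_prev = q·r_cur + r_new produces the new row as (previous row) − q·(current row):
  row A: (53, 1, 0)   [1·53 + 0·27 = 53]
  row B: (27, 0, 1)   [0·53 + 1·27 = 27]
  53 = 1·27 + 26   → row C = row A − 1·row B = (26, 1, −1)   [check: 1·53 − 1·27 = 26]
  27 = 1·26 + 1   → row D = row B − 1·row C = (1, −1, 2)   [check: −1·53 + 2·27 = 1]
  26 = 26·1 + 0   → remainder 0, stop. gcd = 1 (last nonzero row D).
The gcd is 1, so 27 is invertible mod 53. The last nonzero row gives −1·53 + 2·27 = 1, so t = 2. So 27^(−1) ≡ 2 (mod 53). Verify: 27 · 2 = 54 ≡ 1 (mod 53). ✓

Final answer: 27^(−1) ≡ 2 (mod 53)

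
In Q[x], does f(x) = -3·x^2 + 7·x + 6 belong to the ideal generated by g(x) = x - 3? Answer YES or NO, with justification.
YES

In Q[x] the ideal (g) consists of all multiples of g, so f ∈ (g) iff g | f, i.e. iff the remainder of f on division by g is 0. Divide f by g (g is monic, so eliminate the leading term of the running remainder at each step):
  leading term -3·x^2: subtract (-3·x)·g(x) = -3·x^2 + 9·x, leaving 6 - 2·x
  leading term -2·x: subtract (-2)·g(x) = 6 - 2·x, leaving 0
The remainder is 0, so f(x) = g(x) · h(x) with h(x) = -3·x - 2. Hence g | f, i.e. f ∈ (g).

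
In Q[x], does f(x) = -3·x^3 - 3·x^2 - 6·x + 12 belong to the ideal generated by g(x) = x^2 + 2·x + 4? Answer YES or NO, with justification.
In Q[x] the ideal (g) consists of all multiples of g, so f ∈ (g) iff g | f, i.e. iff the remainder of f on division by g is 0. Divide f by g (g is monic, so eliminate the leading term of the running remainder at each step):
  leading term -3·x^3: subtract (-3·x)·g(x) = -3·x^3 - 6·x^2 - 12·x, leaving 3·x^2 + 6·x + 12
  leading term 3·x^2: subtract (3)·g(x) = 3·x^2 + 6·x + 12, leaving 0
The remainder is 0, so f(x) = g(x) · h(x) with h(x) = 3 - 3·x. Hence g | f, i.e. f ∈ (g).

Final answer: YES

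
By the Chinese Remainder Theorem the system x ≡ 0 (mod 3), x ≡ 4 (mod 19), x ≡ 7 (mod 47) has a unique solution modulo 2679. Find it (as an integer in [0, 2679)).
The moduli 3, 19, 47 are pairwise coprime, so by the CRT there is a unique solution mod 3·19·47 = 2679.
Solve by successive substitution. Start with x ≡ 0 (mod 3).
  Combine with x ≡ 4 (mod 19): write x = 3·t and require 3·t ≡ 4 (mod 19). Since 3^(−1) ≡ 13 (mod 19), t ≡ 13·4 ≡ 14 (mod 19). So x ≡ 3·14 = 42 (mod 57).
  Combine with x ≡ 7 (mod 47): write x = 42 + 57·t and require 42 + 57·t ≡ 7 (mod 47), i.e. 57·t ≡ 7 − 42 ≡ 12 (mod 47). Since 57^(−1) ≡ 33 (mod 47) (57 ≡ 10 (mod 47)), t ≡ 33·12 ≡ 20 (mod 47). So x ≡ 42 + 57·20 = 1182 (mod 2679).
Unique solution in [0, 2679): x = 1182.

Final answer: x ≡ 1182 (mod 2679); the representative in [0, 2679) is 1182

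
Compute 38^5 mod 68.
Use repeated squaring. Binary(5) = 101. Walk through the bits of the exponent 5 left-to-right: at each bit after the leading one, square the running value, then multiply by 38 if the bit is 1 (always reducing mod 68):
  bit 1 = 1 (leading): start with 38.
  bit 2 = 0: square 38^2 = 1444 ≡ 16 (mod 68).
  bit 3 = 1: square 16^2 = 256 ≡ 52; bit is 1, so multiply 52·38 = 1976 ≡ 4 (mod 68).
Final value: 38^5 ≡ 4 (mod 68).

Final answer: 4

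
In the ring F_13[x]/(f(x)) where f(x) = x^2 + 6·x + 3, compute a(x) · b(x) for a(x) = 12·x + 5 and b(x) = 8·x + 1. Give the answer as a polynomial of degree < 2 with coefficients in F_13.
a · b ≡ 9·x + 3 (mod f(x))

Multiply as integer polynomials: a · b = 96·x^2 + 52·x + 5. Reducing coefficients mod 13: a · b ≡ 5·x^2 + 5. Now divide by f(x) = x^2 + 6·x + 3 in F_13[x], eliminating the leading term at each step:
  leading term 5·x^2: subtract (5)·f(x) = 5·x^2 + 4·x + 2, leaving 9·x + 3 (coefficients mod 13)
The degree is now < 2, so this is the remainder. Hence a · b ≡ 9·x + 3 in F_13[x]/(f).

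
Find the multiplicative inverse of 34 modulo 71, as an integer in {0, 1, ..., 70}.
34^(−1) ≡ 23 (mod 71)

Apply the extended Euclidean algorithm to (71, 34), tracking rows (r, s, t) with s·71 + t·34 = r. Each division r_prev = q·r_cur + r_new produces the new row as (previous row) − q·(current row):
  row A: (71, 1, 0)   [1·71 + 0·34 = 71]
  row B: (34, 0, 1)   [0·71 + 1·34 = 34]
  71 = 2·34 + 3   → row C = row A − 2·row B = (3, 1, −2)   [check: 1·71 − 2·34 = 3]
  34 = 11·3 + 1   → row D = row B − 11·row C = (1, −11, 23)   [check: −11·71 + 23·34 = 1]
  3 = 3·1 + 0   → remainder 0, stop. gcd = 1 (last nonzero row D).
The gcd is 1, so 34 is invertible mod 71. The last nonzero row gives −11·71 + 23·34 = 1, so t = 23. So 34^(−1) ≡ 23 (mod 71). Verify: 34 · 23 = 782 ≡ 1 (mod 71). ✓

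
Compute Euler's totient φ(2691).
φ(2691) = 1584

φ is multiplicative, with φ(p^e) = p^e − p^(e−1). Factorise 2691 = 3^2 · 13 · 23. Then
  φ(2691) = (3^2 − 3^1) · (13 − 1) · (23 − 1) = 6 · 12 · 22 = 1584.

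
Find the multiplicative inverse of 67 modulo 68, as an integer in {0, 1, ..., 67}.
Apply the extended Euclidean algorithm to (68, 67), tracking rows (r, s, t) with s·68 + t·67 = r. Each division r_prev = q·r_cur + r_new produces the new row as (previous row) − q·(current row):
  row A: (68, 1, 0)   [1·68 + 0·67 = 68]
  row B: (67, 0, 1)   [0·68 + 1·67 = 67]
  68 = 1·67 + 1   → row C = row A − 1·row B = (1, 1, −1)   [check: 1·68 − 1·67 = 1]
  67 = 67·1 + 0   → remainder 0, stop. gcd = 1 (last nonzero row C).
The gcd is 1, so 67 is invertible mod 68. The last nonzero row gives 1·68 − 1·67 = 1, so t = −1. So 67^(−1) ≡ −1 ≡ 67 (mod 68). Verify: 67 · 67 = 4489 ≡ 1 (mod 68). ✓

Final answer: 67^(−1) ≡ 67 (mod 68)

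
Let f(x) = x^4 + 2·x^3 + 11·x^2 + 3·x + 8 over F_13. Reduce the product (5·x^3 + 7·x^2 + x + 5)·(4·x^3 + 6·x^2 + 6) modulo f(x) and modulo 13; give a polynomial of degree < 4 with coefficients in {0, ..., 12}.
Multiply as integer polynomials: a · b = 20·x^6 + 58·x^5 + 46·x^4 + 56·x^3 + 72·x^2 + 6·x + 30. Reducing coefficients mod 13: a · b ≡ 7·x^6 + 6·x^5 + 7·x^4 + 4·x^3 + 7·x^2 + 6·x + 4. Now divide by f(x) = x^4 + 2·x^3 + 11·x^2 + 3·x + 8 in F_13[x], eliminating the leading term at each step:
  leading term 7·x^6: subtract (7·x^2)·f(x) = 7·x^6 + x^5 + 12·x^4 + 8·x^3 + 4·x^2, leaving 5·x^5 + 8·x^4 + 9·x^3 + 3·x^2 + 6·x + 4 (coefficients mod 13)
  leading term 5·x^5: subtract (5·x)·f(x) = 5·x^5 + 10·x^4 + 3·x^3 + 2·x^2 + x, leaving 11·x^4 + 6·x^3 + x^2 + 5·x + 4 (coefficients mod 13)
  leading term 11·x^4: subtract (11)·f(x) = 11·x^4 + 9·x^3 + 4·x^2 + 7·x + 10, leaving 10·x^3 + 10·x^2 + 11·x + 7 (coefficients mod 13)
The degree is now < 4, so this is the remainder. Hence a · b ≡ 10·x^3 + 10·x^2 + 11·x + 7 in F_13[x]/(f).

Final answer: a · b ≡ 10·x^3 + 10·x^2 + 11·x + 7 (mod f(x))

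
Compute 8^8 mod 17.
Use repeated squaring. Binary(8) = 1000. Walk through the bits of the exponent 8 left-to-right: at each bit after the leading one, square the running value, then multiply by 8 if the bit is 1 (always reducing mod 17):
  bit 1 = 1 (leading): start with 8.
  bit 2 = 0: square 8^2 = 64 ≡ 13 (mod 17).
  bit 3 = 0: square 13^2 = 169 ≡ 16 (mod 17).
  bit 4 = 0: square 16^2 = 256 ≡ 1 (mod 17).
Final value: 8^8 ≡ 1 (mod 17).

Final answer: 1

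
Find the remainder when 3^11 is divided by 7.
5

Use repeated squaring. Binary(11) = 1011. Walk through the bits of the exponent 11 left-to-right: at each bit after the leading one, square the running value, then multiply by 3 if the bit is 1 (always reducing mod 7):
  bit 1 = 1 (leading): start with 3.
  bit 2 = 0: square 3^2 = 9 ≡ 2 (mod 7).
  bit 3 = 1: square 2^2 = 4; bit is 1, so multiply 4·3 = 12 ≡ 5 (mod 7).
  bit 4 = 1: square 5^2 = 25 ≡ 4; bit is 1, so multiply 4·3 = 12 ≡ 5 (mod 7).
Final value: 3^11 ≡ 5 (mod 7).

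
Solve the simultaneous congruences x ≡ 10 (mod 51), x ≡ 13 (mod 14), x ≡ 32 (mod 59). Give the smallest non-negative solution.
The moduli 51, 14, 59 are pairwise coprime, so by the CRT there is a unique solution mod 51·14·59 = 42126.
Solve by successive substitution. Start with x ≡ 10 (mod 51).
  Combine with x ≡ 13 (mod 14): write x = 10 + 51·t and require 10 + 51·t ≡ 13 (mod 14), i.e. 51·t ≡ 13 − 10 ≡ 3 (mod 14). Since 51^(−1) ≡ 11 (mod 14) (51 ≡ 9 (mod 14)), t ≡ 11·3 ≡ 5 (mod 14). So x ≡ 10 + 51·5 = 265 (mod 714).
  Combine with x ≡ 32 (mod 59): write x = 265 + 714·t and require 265 + 714·t ≡ 32 (mod 59), i.e. 714·t ≡ 32 − 265 ≡ 3 (mod 59). Since 714^(−1) ≡ 10 (mod 59) (714 ≡ 6 (mod 59)), t ≡ 10·3 ≡ 30 (mod 59). So x ≡ 265 + 714·30 = 21685 (mod 42126).
Unique solution in [0, 42126): x = 21685.

Final answer: x ≡ 21685 (mod 42126); the representative in [0, 42126) is 21685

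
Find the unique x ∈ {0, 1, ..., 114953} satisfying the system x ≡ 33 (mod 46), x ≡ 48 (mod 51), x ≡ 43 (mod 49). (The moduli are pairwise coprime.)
x ≡ 18663 (mod 114954); the representative in [0, 114954) is 18663

The moduli 46, 51, 49 are pairwise coprime, so by the CRT there is a unique solution mod 46·51·49 = 114954.
Solve by successive substitution. Start with x ≡ 33 (mod 46).
  Combine with x ≡ 48 (mod 51): write x = 33 + 46·t and require 33 + 46·t ≡ 48 (mod 51), i.e. 46·t ≡ 48 − 33 ≡ 15 (mod 51). Since 46^(−1) ≡ 10 (mod 51), t ≡ 10·15 ≡ 48 (mod 51). So x ≡ 33 + 46·48 = 2241 (mod 2346).
  Combine with x ≡ 43 (mod 49): write x = 2241 + 2346·t and require 2241 + 2346·t ≡ 43 (mod 49), i.e. 2346·t ≡ 43 − 2241 ≡ 7 (mod 49). Since 2346^(−1) ≡ 8 (mod 49) (2346 ≡ 43 (mod 49)), t ≡ 8·7 ≡ 7 (mod 49). So x ≡ 2241 + 2346·7 = 18663 (mod 114954).
Unique solution in [0, 114954): x = 18663.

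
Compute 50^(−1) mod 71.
Apply the extended Euclidean algorithm to (71, 50), tracking rows (r, s, t) with s·71 + t·50 = r. Each division r_prev = q·r_cur + r_new produces the new row as (previous row) − q·(current row):
  row A: (71, 1, 0)   [1·71 + 0·50 = 71]
  row B: (50, 0, 1)   [0·71 + 1·50 = 50]
  71 = 1·50 + 21   → row C = row A − 1·row B = (21, 1, −1)   [check: 1·71 − 1·50 = 21]
  50 = 2·21 + 8   → row D = row B − 2·row C = (8, −2, 3)   [check: −2·71 + 3·50 = 8]
  21 = 2·8 + 5   → row E = row C − 2·row D = (5, 5, −7)   [check: 5·71 − 7·50 = 5]
  8 = 1·5 + 3   → row F = row D − 1·row E = (3, −7, 10)   [check: −7·71 + 10·50 = 3]
  5 = 1·3 + 2   → row G = row E − 1·row F = (2, 12, −17)   [check: 12·71 − 17·50 = 2]
  3 = 1·2 + 1   → row H = row F − 1·row G = (1, −19, 27)   [check: −19·71 + 27·50 = 1]
  2 = 2·1 + 0   → remainder 0, stop. gcd = 1 (last nonzero row H).
The gcd is 1, so 50 is invertible mod 71. The last nonzero row gives −19·71 + 27·50 = 1, so t = 27. So 50^(−1) ≡ 27 (mod 71). Verify: 50 · 27 = 1350 ≡ 1 (mod 71). ✓

Final answer: 50^(−1) ≡ 27 (mod 71)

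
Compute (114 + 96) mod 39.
15

Reduce the summands first: 114 ≡ 36, 96 ≡ 18 (mod 39), so 114 + 96 ≡ 36 + 18 (mod 39). 36 + 18 = 54; 54 = 1·39 + 15, so (114 + 96) mod 39 = 15.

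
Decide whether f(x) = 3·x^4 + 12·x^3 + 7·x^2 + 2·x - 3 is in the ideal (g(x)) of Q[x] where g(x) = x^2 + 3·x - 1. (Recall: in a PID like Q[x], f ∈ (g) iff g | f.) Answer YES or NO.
In Q[x] the ideal (g) consists of all multiples of g, so f ∈ (g) iff g | f, i.e. iff the remainder of f on division by g is 0. Divide f by g (g is monic, so eliminate the leading term of the running remainder at each step):
  leading term 3·x^4: subtract (3·x^2)·g(x) = 3·x^4 + 9·x^3 - 3·x^2, leaving 3·x^3 + 10·x^2 + 2·x - 3
  leading term 3·x^3: subtract (3·x)·g(x) = 3·x^3 + 9·x^2 - 3·x, leaving x^2 + 5·x - 3
  leading term x^2: subtract (1)·g(x) = x^2 + 3·x - 1, leaving 2·x - 2
The remainder r(x) = 2·x - 2 ≠ 0 (and deg r < deg g), so g ∤ f, i.e. f ∉ (g).

Final answer: NO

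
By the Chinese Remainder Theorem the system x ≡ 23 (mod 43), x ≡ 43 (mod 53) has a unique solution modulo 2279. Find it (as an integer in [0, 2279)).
The moduli 43, 53 are pairwise coprime, so by the CRT there is a unique solution mod 43·53 = 2279.
Solve by successive substitution. Start with x ≡ 23 (mod 43).
  Combine with x ≡ 43 (mod 53): write x = 23 + 43·t and require 23 + 43·t ≡ 43 (mod 53), i.e. 43·t ≡ 43 − 23 ≡ 20 (mod 53). Since 43^(−1) ≡ 37 (mod 53), t ≡ 37·20 ≡ 51 (mod 53). So x ≡ 23 + 43·51 = 2216 (mod 2279).
Unique solution in [0, 2279): x = 2216.

Final answer: x ≡ 2216 (mod 2279); the representative in [0, 2279) is 2216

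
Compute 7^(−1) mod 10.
7^(−1) ≡ 3 (mod 10)

Apply the extended Euclidean algorithm to (10, 7), tracking rows (r, s, t) with s·10 + t·7 = r. Each division r_prev = q·r_cur + r_new produces the new row as (previous row) − q·(current row):
  row A: (10, 1, 0)   [1·10 + 0·7 = 10]
  row B: (7, 0, 1)   [0·10 + 1·7 = 7]
  10 = 1·7 + 3   → row C = row A − 1·row B = (3, 1, −1)   [check: 1·10 − 1·7 = 3]
  7 = 2·3 + 1   → row D = row B − 2·row C = (1, −2, 3)   [check: −2·10 + 3·7 = 1]
  3 = 3·1 + 0   → remainder 0, stop. gcd = 1 (last nonzero row D).
The gcd is 1, so 7 is invertible mod 10. The last nonzero row gives −2·10 + 3·7 = 1, so t = 3. So 7^(−1) ≡ 3 (mod 10). Verify: 7 · 3 = 21 ≡ 1 (mod 10). ✓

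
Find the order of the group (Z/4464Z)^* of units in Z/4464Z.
|(Z/4464Z)^*| = 1440

(Z/4464Z)^* consists of the classes a with gcd(a, 4464) = 1, so its order is φ(4464). φ is multiplicative, with φ(p^e) = p^e − p^(e−1). Factorise 4464 = 2^4 · 3^2 · 31. Then
  φ(4464) = (2^4 − 2^3) · (3^2 − 3^1) · (31 − 1) = 8 · 6 · 30 = 1440.
Thus |(Z/4464Z)^*| = 1440.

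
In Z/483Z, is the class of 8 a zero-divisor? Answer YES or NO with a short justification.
gcd(8, 483) = 1, so 8 is a unit in Z/483Z (it has a multiplicative inverse). A unit cannot be a zero-divisor: if 8·b ≡ 0 then multiplying both sides by 8^(−1) gives b ≡ 0. So 8 is not a zero-divisor.

Final answer: NO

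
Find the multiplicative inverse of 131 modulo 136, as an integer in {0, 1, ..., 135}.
131^(−1) ≡ 27 (mod 136)

Apply the extended Euclidean algorithm to (136, 131), tracking rows (r, s, t) with s·136 + t·131 = r. Each division r_prev = q·r_cur + r_new produces the new row as (previous row) − q·(current row):
  row A: (136, 1, 0)   [1·136 + 0·131 = 136]
  row B: (131, 0, 1)   [0·136 + 1·131 = 131]
  136 = 1·131 + 5   → row C = row A − 1·row B = (5, 1, −1)   [check: 1·136 − 1·131 = 5]
  131 = 26·5 + 1   → row D = row B − 26·row C = (1, −26, 27)   [check: −26·136 + 27·131 = 1]
  5 = 5·1 + 0   → remainder 0, stop. gcd = 1 (last nonzero row D).
The gcd is 1, so 131 is invertible mod 136. The last nonzero row gives −26·136 + 27·131 = 1, so t = 27. So 131^(−1) ≡ 27 (mod 136). Verify: 131 · 27 = 3537 ≡ 1 (mod 136). ✓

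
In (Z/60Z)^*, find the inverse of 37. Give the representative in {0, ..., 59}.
37^(−1) ≡ 13 (mod 60)

Apply the extended Euclidean algorithm to (60, 37), tracking rows (r, s, t) with s·60 + t·37 = r. Each division r_prev = q·r_cur + r_new produces the new row as (previous row) − q·(current row):
  row A: (60, 1, 0)   [1·60 + 0·37 = 60]
  row B: (37, 0, 1)   [0·60 + 1·37 = 37]
  60 = 1·37 + 23   → row C = row A − 1·row B = (23, 1, −1)   [check: 1·60 − 1·37 = 23]
  37 = 1·23 + 14   → row D = row B − 1·row C = (14, −1, 2)   [check: −1·60 + 2·37 = 14]
  23 = 1·14 + 9   → row E = row C − 1·row D = (9, 2, −3)   [check: 2·60 − 3·37 = 9]
  14 = 1·9 + 5   → row F = row D − 1·row E = (5, −3, 5)   [check: −3·60 + 5·37 = 5]
  9 = 1·5 + 4   → row G = row E − 1·row F = (4, 5, −8)   [check: 5·60 − 8·37 = 4]
  5 = 1·4 + 1   → row H = row F − 1·row G = (1, −8, 13)   [check: −8·60 + 13·37 = 1]
  4 = 4·1 + 0   → remainder 0, stop. gcd = 1 (last nonzero row H).
The gcd is 1, so 37 is invertible mod 60. The last nonzero row gives −8·60 + 13·37 = 1, so t = 13. So 37^(−1) ≡ 13 (mod 60). Verify: 37 · 13 = 481 ≡ 1 (mod 60). ✓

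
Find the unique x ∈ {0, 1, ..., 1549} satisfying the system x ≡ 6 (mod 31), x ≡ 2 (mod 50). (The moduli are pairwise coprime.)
x ≡ 502 (mod 1550); the representative in [0, 1550) is 502

The moduli 31, 50 are pairwise coprime, so by the CRT there is a unique solution mod 31·50 = 1550.
Solve by successive substitution. Start with x ≡ 6 (mod 31).
  Combine with x ≡ 2 (mod 50): write x = 6 + 31·t and require 6 + 31·t ≡ 2 (mod 50), i.e. 31·t ≡ 2 − 6 ≡ 46 (mod 50). Since 31^(−1) ≡ 21 (mod 50), t ≡ 21·46 ≡ 16 (mod 50). So x ≡ 6 + 31·16 = 502 (mod 1550).
Unique solution in [0, 1550): x = 502.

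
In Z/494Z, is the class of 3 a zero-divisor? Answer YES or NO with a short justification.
NO

gcd(3, 494) = 1, so 3 is a unit in Z/494Z (it has a multiplicative inverse). A unit cannot be a zero-divisor: if 3·b ≡ 0 then multiplying both sides by 3^(−1) gives b ≡ 0. So 3 is not a zero-divisor.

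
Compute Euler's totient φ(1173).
φ is multiplicative, with φ(p^e) = p^e − p^(e−1). Factorise 1173 = 3 · 17 · 23. Then
  φ(1173) = (3 − 1) · (17 − 1) · (23 − 1) = 2 · 16 · 22 = 704.

Final answer: φ(1173) = 704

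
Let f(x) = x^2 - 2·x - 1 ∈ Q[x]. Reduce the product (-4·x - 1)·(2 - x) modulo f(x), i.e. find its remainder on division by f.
a · b ≡ x + 2 (mod f(x))

First multiply in Q[x] without reducing: a · b = 4·x^2 - 7·x - 2. Now divide by f(x) = x^2 - 2·x - 1, eliminating the leading term at each step:
  leading term 4·x^2: subtract (4)·f(x) = 4·x^2 - 8·x - 4, leaving x + 2
The degree is now < 2, so this is the remainder. Hence a · b ≡ x + 2 in Q[x]/(f).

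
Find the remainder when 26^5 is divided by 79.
Use repeated squaring. Binary(5) = 101. Walk through the bits of the exponent 5 left-to-right: at each bit after the leading one, square the running value, then multiply by 26 if the bit is 1 (always reducing mod 79):
  bit 1 = 1 (leading): start with 26.
  bit 2 = 0: square 26^2 = 676 ≡ 44 (mod 79).
  bit 3 = 1: square 44^2 = 1936 ≡ 40; bit is 1, so multiply 40·26 = 1040 ≡ 13 (mod 79).
Final value: 26^5 ≡ 13 (mod 79).

Final answer: 13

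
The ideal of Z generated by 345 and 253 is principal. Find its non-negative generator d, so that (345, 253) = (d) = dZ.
In the PID Z, (a, b) is generated by gcd(a, b). Compute gcd(345, 253) with the extended Euclidean algorithm, tracking rows (r, s, t) with s·345 + t·253 = r:
  row A: (345, 1, 0)   [1·345 + 0·253 = 345]
  row B: (253, 0, 1)   [0·345 + 1·253 = 253]
  345 = 1·253 + 92   → row C = row A − 1·row B = (92, 1, −1)   [check: 1·345 − 1·253 = 92]
  253 = 2·92 + 69   → row D = row B − 2·row C = (69, −2, 3)   [check: −2·345 + 3·253 = 69]
  92 = 1·69 + 23   → row E = row C − 1·row D = (23, 3, −4)   [check: 3·345 − 4·253 = 23]
  69 = 3·23 + 0   → remainder 0, stop. gcd = 23 (last nonzero row E).
So gcd(345, 253) = 23, with Bézout identity 3·345 − 4·253 = 23. Containment (⊇): the Bézout identity exhibits 23 as an element of (345, 253), giving (23) ⊆ (345, 253). Containment (⊆): since 23 | 345 and 23 | 253 (345 = 23·15, 253 = 23·11), every Z-linear combination of 345 and 253 is divisible by 23, so (345, 253) ⊆ (23). Therefore (345, 253) = (23), d = 23.

Final answer: (345, 253) = (23); d = 23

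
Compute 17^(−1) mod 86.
Apply the extended Euclidean algorithm to (86, 17), tracking rows (r, s, t) with s·86 + t·17 = r. Each division r_prev = q·r_cur + r_new produces the new row as (previous row) − q·(current row):
  row A: (86, 1, 0)   [1·86 + 0·17 = 86]
  row B: (17, 0, 1)   [0·86 + 1·17 = 17]
  86 = 5·17 + 1   → row C = row A − 5·row B = (1, 1, −5)   [check: 1·86 − 5·17 = 1]
  17 = 17·1 + 0   → remainder 0, stop. gcd = 1 (last nonzero row C).
The gcd is 1, so 17 is invertible mod 86. The last nonzero row gives 1·86 − 5·17 = 1, so t = −5. So 17^(−1) ≡ −5 ≡ 81 (mod 86). Verify: 17 · 81 = 1377 ≡ 1 (mod 86). ✓

Final answer: 17^(−1) ≡ 81 (mod 86)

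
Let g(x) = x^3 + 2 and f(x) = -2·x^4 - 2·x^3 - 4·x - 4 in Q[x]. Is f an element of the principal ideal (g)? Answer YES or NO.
In Q[x] the ideal (g) consists of all multiples of g, so f ∈ (g) iff g | f, i.e. iff the remainder of f on division by g is 0. Divide f by g (g is monic, so eliminate the leading term of the running remainder at each step):
  leading term -2·x^4: subtract (-2·x)·g(x) = -2·x^4 - 4·x, leaving -2·x^3 - 4
  leading term -2·x^3: subtract (-2)·g(x) = -2·x^3 - 4, leaving 0
The remainder is 0, so f(x) = g(x) · h(x) with h(x) = -2·x - 2. Hence g | f, i.e. f ∈ (g).

Final answer: YES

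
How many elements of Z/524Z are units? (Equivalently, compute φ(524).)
Z/524Z has φ(524) = 260 units

An element a ∈ Z/524Z is a unit iff gcd(a, 524) = 1, so the number of units is φ(524). φ is multiplicative, with φ(p^e) = p^e − p^(e−1). Factorise 524 = 2^2 · 131. Then
  φ(524) = (2^2 − 2^1) · (131 − 1) = 2 · 130 = 260.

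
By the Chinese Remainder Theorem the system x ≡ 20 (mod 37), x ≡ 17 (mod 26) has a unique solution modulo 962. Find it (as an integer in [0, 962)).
The moduli 37, 26 are pairwise coprime, so by the CRT there is a unique solution mod 37·26 = 962.
Solve by successive substitution. Start with x ≡ 20 (mod 37).
  Combine with x ≡ 17 (mod 26): write x = 20 + 37·t and require 20 + 37·t ≡ 17 (mod 26), i.e. 37·t ≡ 17 − 20 ≡ 23 (mod 26). Since 37^(−1) ≡ 19 (mod 26) (37 ≡ 11 (mod 26)), t ≡ 19·23 ≡ 21 (mod 26). So x ≡ 20 + 37·21 = 797 (mod 962).
Unique solution in [0, 962): x = 797.

Final answer: x ≡ 797 (mod 962); the representative in [0, 962) is 797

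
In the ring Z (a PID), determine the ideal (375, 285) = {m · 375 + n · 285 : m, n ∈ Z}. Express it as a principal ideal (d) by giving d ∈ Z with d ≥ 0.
In the PID Z, (a, b) is generated by gcd(a, b). Compute gcd(375, 285) with the extended Euclidean algorithm, tracking rows (r, s, t) with s·375 + t·285 = r:
  row A: (375, 1, 0)   [1·375 + 0·285 = 375]
  row B: (285, 0, 1)   [0·375 + 1·285 = 285]
  375 = 1·285 + 90   → row C = row A − 1·row B = (90, 1, −1)   [check: 1·375 − 1·285 = 90]
  285 = 3·90 + 15   → row D = row B − 3·row C = (15, −3, 4)   [check: −3·375 + 4·285 = 15]
  90 = 6·15 + 0   → remainder 0, stop. gcd = 15 (last nonzero row D).
So gcd(375, 285) = 15, with Bézout identity −3·375 + 4·285 = 15. Containment (⊇): the Bézout identity exhibits 15 as an element of (375, 285), giving (15) ⊆ (375, 285). Containment (⊆): since 15 | 375 and 15 | 285 (375 = 15·25, 285 = 15·19), every Z-linear combination of 375 and 285 is divisible by 15, so (375, 285) ⊆ (15). Therefore (375, 285) = (15), d = 15.

Final answer: (375, 285) = (15); d = 15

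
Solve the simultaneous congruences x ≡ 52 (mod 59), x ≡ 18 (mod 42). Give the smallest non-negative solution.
x ≡ 2412 (mod 2478); the representative in [0, 2478) is 2412

The moduli 59, 42 are pairwise coprime, so by the CRT there is a unique solution mod 59·42 = 2478.
Solve by successive substitution. Start with x ≡ 52 (mod 59).
  Combine with x ≡ 18 (mod 42): write x = 52 + 59·t and require 52 + 59·t ≡ 18 (mod 42), i.e. 59·t ≡ 18 − 52 ≡ 8 (mod 42). Since 59^(−1) ≡ 5 (mod 42) (59 ≡ 17 (mod 42)), t ≡ 5·8 ≡ 40 (mod 42). So x ≡ 52 + 59·40 = 2412 (mod 2478).
Unique solution in [0, 2478): x = 2412.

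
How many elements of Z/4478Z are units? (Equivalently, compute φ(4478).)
An element a ∈ Z/4478Z is a unit iff gcd(a, 4478) = 1, so the number of units is φ(4478). φ is multiplicative, with φ(p^e) = p^e − p^(e−1). Factorise 4478 = 2 · 2239. Then
  φ(4478) = (2 − 1) · (2239 − 1) = 1 · 2238 = 2238.

Final answer: Z/4478Z has φ(4478) = 2238 units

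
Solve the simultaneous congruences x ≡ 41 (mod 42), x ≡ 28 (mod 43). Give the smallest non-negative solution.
x ≡ 587 (mod 1806); the representative in [0, 1806) is 587

The moduli 42, 43 are pairwise coprime, so by the CRT there is a unique solution mod 42·43 = 1806.
Solve by successive substitution. Start with x ≡ 41 (mod 42).
  Combine with x ≡ 28 (mod 43): write x = 41 + 42·t and require 41 + 42·t ≡ 28 (mod 43), i.e. 42·t ≡ 28 − 41 ≡ 30 (mod 43). Since 42^(−1) ≡ 42 (mod 43), t ≡ 42·30 ≡ 13 (mod 43). So x ≡ 41 + 42·13 = 587 (mod 1806).
Unique solution in [0, 1806): x = 587.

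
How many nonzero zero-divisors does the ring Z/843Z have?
Z/843Z has 282 nonzero zero-divisors

In Z/843Z each nonzero element is either a unit (gcd with 843 is 1) or a zero-divisor (gcd > 1). The number of units is φ(843): factorise 843 = 3 · 281, so φ(843) = (3 − 1) · (281 − 1) = 2 · 280 = 560. The nonzero elements number 843 − 1 = 842. Hence the nonzero zero-divisors number 842 − 560 = 282.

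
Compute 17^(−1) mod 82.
Apply the extended Euclidean algorithm to (82, 17), tracking rows (r, s, t) with s·82 + t·17 = r. Each division r_prev = q·r_cur + r_new produces the new row as (previous row) − q·(current row):
  row A: (82, 1, 0)   [1·82 + 0·17 = 82]
  row B: (17, 0, 1)   [0·82 + 1·17 = 17]
  82 = 4·17 + 14   → row C = row A − 4·row B = (14, 1, −4)   [check: 1·82 − 4·17 = 14]
  17 = 1·14 + 3   → row D = row B − 1·row C = (3, −1, 5)   [check: −1·82 + 5·17 = 3]
  14 = 4·3 + 2   → row E = row C − 4·row D = (2, 5, −24)   [check: 5·82 − 24·17 = 2]
  3 = 1·2 + 1   → row F = row D − 1·row E = (1, −6, 29)   [check: −6·82 + 29·17 = 1]
  2 = 2·1 + 0   → remainder 0, stop. gcd = 1 (last nonzero row F).
The gcd is 1, so 17 is invertible mod 82. The last nonzero row gives −6·82 + 29·17 = 1, so t = 29. So 17^(−1) ≡ 29 (mod 82). Verify: 17 · 29 = 493 ≡ 1 (mod 82). ✓

Final answer: 17^(−1) ≡ 29 (mod 82)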